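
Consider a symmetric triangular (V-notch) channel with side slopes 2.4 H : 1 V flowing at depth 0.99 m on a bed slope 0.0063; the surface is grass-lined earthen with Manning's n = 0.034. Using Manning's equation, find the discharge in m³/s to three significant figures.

3.26 m³/s

A = z·y² = 2.4×0.99² = 2.352 m²
P = 2y√(1+z²) = 2×0.99×√(1+2.4²) = 5.148 m
R = A/P = 2.352/5.148 = 0.4569 m
Q = (1/n)·A·R^(2/3)·S^(1/2) = (1/0.034) × 2.352 × 0.4569^(2/3) × 0.0063^(1/2) = 3.258 m³/s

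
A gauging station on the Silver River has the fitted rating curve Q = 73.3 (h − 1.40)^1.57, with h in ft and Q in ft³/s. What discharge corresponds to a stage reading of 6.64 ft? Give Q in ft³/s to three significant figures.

987 ft³/s

Q = 73.3 × (6.64 − 1.40)^1.57 = 73.3 × 5.24^1.57 = 987.3 ft³/s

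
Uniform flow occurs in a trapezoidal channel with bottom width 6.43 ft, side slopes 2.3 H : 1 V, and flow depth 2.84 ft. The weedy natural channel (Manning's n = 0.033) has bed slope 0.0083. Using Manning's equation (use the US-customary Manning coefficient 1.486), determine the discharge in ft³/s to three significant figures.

A = (b + z·y)·y = (6.43 + 2.3×2.84)×2.84 = 36.81 ft²
P = b + 2y√(1+z²) = 6.43 + 2×2.84×√(1+2.3²) = 20.68 ft
R = A/P = 36.81/20.68 = 1.780 ft
Q = (1.486/n)·A·R^(2/3)·S^(1/2) = (1.486/0.033) × 36.81 × 1.780^(2/3) × 0.0083^(1/2) = 221.8 ft³/s

222 ft³/s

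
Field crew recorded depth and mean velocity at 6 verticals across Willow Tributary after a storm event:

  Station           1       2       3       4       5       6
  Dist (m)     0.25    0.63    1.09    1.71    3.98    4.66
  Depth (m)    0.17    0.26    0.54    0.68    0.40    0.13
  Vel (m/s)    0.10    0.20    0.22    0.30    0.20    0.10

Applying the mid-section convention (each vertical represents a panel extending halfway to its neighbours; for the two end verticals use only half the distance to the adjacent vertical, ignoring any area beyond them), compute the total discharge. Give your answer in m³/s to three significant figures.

0.506 m³/s

w_1 = (0.63 − 0.25)/2 = 0.19 m; q_1 = 0.10 × 0.17 × 0.19 = 0.003230 m³/s
w_2 = (1.09 − 0.25)/2 = 0.42 m; q_2 = 0.20 × 0.26 × 0.42 = 0.02184 m³/s
w_3 = (1.71 − 0.63)/2 = 0.54 m; q_3 = 0.22 × 0.54 × 0.54 = 0.06415 m³/s
w_4 = (3.98 − 1.09)/2 = 1.445 m; q_4 = 0.30 × 0.68 × 1.445 = 0.2948 m³/s
w_5 = (4.66 − 1.71)/2 = 1.475 m; q_5 = 0.20 × 0.40 × 1.475 = 0.1180 m³/s
w_6 = (4.66 − 3.98)/2 = 0.34 m; q_6 = 0.10 × 0.13 × 0.34 = 0.004420 m³/s
Q = Σ qᵢ = 0.5064 m³/s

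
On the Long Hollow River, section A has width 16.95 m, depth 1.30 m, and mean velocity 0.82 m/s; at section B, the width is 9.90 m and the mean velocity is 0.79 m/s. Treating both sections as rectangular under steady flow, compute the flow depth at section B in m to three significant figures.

2.31 m

Q = A₁V₁ = (16.95×1.30) × 0.82 = 18.07 m³/s
d₂ = Q/(b₂ V₂) = 18.07/(9.90×0.79) = 2.310 m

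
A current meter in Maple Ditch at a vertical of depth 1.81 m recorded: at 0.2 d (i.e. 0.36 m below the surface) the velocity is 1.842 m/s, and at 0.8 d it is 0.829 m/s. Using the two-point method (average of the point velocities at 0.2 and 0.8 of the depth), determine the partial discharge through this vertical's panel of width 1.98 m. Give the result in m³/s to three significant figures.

v̄ = (1.842 + 0.829) / 2 = 1.336 m/s
q = v̄ × d × w = 1.336 × 1.81 × 1.98 = 4.786 m³/s

4.79 m³/s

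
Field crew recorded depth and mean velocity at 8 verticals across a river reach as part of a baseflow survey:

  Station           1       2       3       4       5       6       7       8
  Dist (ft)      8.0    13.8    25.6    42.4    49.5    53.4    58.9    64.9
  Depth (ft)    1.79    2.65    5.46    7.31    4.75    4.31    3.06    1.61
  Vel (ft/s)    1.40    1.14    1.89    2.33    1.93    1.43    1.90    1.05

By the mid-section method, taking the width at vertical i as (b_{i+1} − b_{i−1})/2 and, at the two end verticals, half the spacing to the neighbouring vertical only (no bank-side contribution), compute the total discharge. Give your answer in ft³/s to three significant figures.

w_1 = (13.8 − 8.0)/2 = 2.9 ft; q_1 = 1.40 × 1.79 × 2.9 = 7.267 ft³/s
w_2 = (25.6 − 8.0)/2 = 8.8 ft; q_2 = 1.14 × 2.65 × 8.8 = 26.58 ft³/s
w_3 = (42.4 − 13.8)/2 = 14.3 ft; q_3 = 1.89 × 5.46 × 14.3 = 147.6 ft³/s
w_4 = (49.5 − 25.6)/2 = 11.95 ft; q_4 = 2.33 × 7.31 × 11.95 = 203.5 ft³/s
w_5 = (53.4 − 42.4)/2 = 5.5 ft; q_5 = 1.93 × 4.75 × 5.5 = 50.42 ft³/s
w_6 = (58.9 − 49.5)/2 = 4.7 ft; q_6 = 1.43 × 4.31 × 4.7 = 28.97 ft³/s
w_7 = (64.9 − 53.4)/2 = 5.75 ft; q_7 = 1.90 × 3.06 × 5.75 = 33.43 ft³/s
w_8 = (64.9 − 58.9)/2 = 3 ft; q_8 = 1.05 × 1.61 × 3 = 5.072 ft³/s
Q = Σ qᵢ = 502.8 ft³/s

503 ft³/s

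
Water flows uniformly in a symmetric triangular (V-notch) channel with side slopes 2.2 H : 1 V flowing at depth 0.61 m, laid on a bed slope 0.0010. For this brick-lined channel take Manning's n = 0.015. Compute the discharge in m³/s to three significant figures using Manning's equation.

0.735 m³/s

A = z·y² = 2.2×0.61² = 0.8186 m²
P = 2y√(1+z²) = 2×0.61×√(1+2.2²) = 2.948 m
R = A/P = 0.8186/2.948 = 0.2777 m
Q = (1/n)·A·R^(2/3)·S^(1/2) = (1/0.015) × 0.8186 × 0.2777^(2/3) × 0.0010^(1/2) = 0.7345 m³/s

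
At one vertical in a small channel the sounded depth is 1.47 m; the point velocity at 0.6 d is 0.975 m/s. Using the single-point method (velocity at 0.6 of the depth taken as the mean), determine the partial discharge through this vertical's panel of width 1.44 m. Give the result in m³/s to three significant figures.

v̄ = v₀.₆ = 0.975 m/s
q = v̄ × d × w = 0.9750 × 1.47 × 1.44 = 2.064 m³/s

2.06 m³/s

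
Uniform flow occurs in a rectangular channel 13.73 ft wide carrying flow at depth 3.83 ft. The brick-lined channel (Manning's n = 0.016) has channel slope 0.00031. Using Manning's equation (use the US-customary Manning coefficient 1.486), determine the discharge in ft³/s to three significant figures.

A = b·y = 13.73 × 3.83 = 52.59 ft²
P = b + 2y = 13.73 + 2×3.83 = 21.39 ft
R = A/P = 52.59/21.39 = 2.458 ft
Q = (1.486/n)·A·R^(2/3)·S^(1/2) = (1.486/0.016) × 52.59 × 2.458^(2/3) × 0.00031^(1/2) = 156.6 ft³/s

157 ft³/s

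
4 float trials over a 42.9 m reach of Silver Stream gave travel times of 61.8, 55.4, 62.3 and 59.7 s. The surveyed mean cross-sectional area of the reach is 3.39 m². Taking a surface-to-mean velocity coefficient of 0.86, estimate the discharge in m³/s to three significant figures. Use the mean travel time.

2.09 m³/s

t̄ = (61.8 + 55.4 + 62.3 + 59.7) / 4 = 59.8 s
v_surface = L / t̄ = 42.9 / 59.8 = 0.7174 m/s
v_mean = 0.86 × 0.7174 = 0.6170 m/s
Q = A × v_mean = 3.39 × 0.6170 = 2.091 m³/s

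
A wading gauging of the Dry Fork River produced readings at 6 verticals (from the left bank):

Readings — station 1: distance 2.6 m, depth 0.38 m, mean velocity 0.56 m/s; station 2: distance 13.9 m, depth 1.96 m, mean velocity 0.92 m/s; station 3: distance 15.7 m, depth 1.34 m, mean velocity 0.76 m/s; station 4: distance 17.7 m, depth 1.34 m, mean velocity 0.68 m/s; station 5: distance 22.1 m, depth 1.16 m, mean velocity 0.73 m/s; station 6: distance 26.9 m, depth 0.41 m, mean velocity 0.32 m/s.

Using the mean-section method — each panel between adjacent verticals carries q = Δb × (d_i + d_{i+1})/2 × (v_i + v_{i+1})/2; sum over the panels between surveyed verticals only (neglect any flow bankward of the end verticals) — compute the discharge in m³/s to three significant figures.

Panel 1-2: Δb = 11.3 m, d̄ = (0.38+1.96)/2 = 1.17, v̄ = (0.56+0.92)/2 = 0.74 → q = 11.3×1.17×0.74 = 9.784 m³/s
Panel 2-3: Δb = 1.8 m, d̄ = (1.96+1.34)/2 = 1.65, v̄ = (0.92+0.76)/2 = 0.84 → q = 1.8×1.65×0.84 = 2.495 m³/s
Panel 3-4: Δb = 2 m, d̄ = (1.34+1.34)/2 = 1.34, v̄ = (0.76+0.68)/2 = 0.72 → q = 2×1.34×0.72 = 1.930 m³/s
Panel 4-5: Δb = 4.4 m, d̄ = (1.34+1.16)/2 = 1.25, v̄ = (0.68+0.73)/2 = 0.705 → q = 4.4×1.25×0.705 = 3.878 m³/s
Panel 5-6: Δb = 4.8 m, d̄ = (1.16+0.41)/2 = 0.785, v̄ = (0.73+0.32)/2 = 0.525 → q = 4.8×0.785×0.525 = 1.978 m³/s
Q = Σ q = 20.06 m³/s

20.1 m³/s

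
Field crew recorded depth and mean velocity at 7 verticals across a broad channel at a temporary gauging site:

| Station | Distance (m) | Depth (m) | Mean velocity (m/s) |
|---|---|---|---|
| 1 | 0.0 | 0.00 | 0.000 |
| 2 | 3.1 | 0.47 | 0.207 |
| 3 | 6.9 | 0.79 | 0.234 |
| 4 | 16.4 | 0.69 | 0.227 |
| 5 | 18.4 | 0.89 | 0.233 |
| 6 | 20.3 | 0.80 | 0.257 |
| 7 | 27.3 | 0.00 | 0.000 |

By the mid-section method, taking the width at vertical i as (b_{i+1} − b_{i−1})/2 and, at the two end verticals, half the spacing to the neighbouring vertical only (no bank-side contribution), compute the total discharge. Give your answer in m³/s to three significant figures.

3.78 m³/s

w_2 = (6.9 − 0.0)/2 = 3.45 m; q_2 = 0.207 × 0.47 × 3.45 = 0.3357 m³/s
w_3 = (16.4 − 3.1)/2 = 6.65 m; q_3 = 0.234 × 0.79 × 6.65 = 1.229 m³/s
w_4 = (18.4 − 6.9)/2 = 5.75 m; q_4 = 0.227 × 0.69 × 5.75 = 0.9006 m³/s
w_5 = (20.3 − 16.4)/2 = 1.95 m; q_5 = 0.233 × 0.89 × 1.95 = 0.4044 m³/s
w_6 = (27.3 − 18.4)/2 = 4.45 m; q_6 = 0.257 × 0.80 × 4.45 = 0.9149 m³/s
Stations 1, 7 contribute zero (depth or velocity is 0).
Q = Σ qᵢ = 3.785 m³/s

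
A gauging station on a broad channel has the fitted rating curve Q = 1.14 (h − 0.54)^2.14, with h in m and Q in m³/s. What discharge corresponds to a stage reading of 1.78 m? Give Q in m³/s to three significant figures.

1.81 m³/s

Q = 1.14 × (1.78 − 0.54)^2.14 = 1.14 × 1.24^2.14 = 1.806 m³/s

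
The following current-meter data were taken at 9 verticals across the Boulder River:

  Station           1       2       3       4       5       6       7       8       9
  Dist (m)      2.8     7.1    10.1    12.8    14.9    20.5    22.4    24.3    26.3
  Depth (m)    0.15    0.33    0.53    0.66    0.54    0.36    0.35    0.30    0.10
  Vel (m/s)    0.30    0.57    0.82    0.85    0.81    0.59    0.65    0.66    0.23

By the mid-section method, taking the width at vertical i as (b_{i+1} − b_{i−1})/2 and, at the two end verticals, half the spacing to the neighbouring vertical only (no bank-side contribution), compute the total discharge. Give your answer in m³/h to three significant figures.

w_1 = (7.1 − 2.8)/2 = 2.15 m; q_1 = 0.30 × 0.15 × 2.15 = 0.09675 m³/s
w_2 = (10.1 − 2.8)/2 = 3.65 m; q_2 = 0.57 × 0.33 × 3.65 = 0.6866 m³/s
w_3 = (12.8 − 7.1)/2 = 2.85 m; q_3 = 0.82 × 0.53 × 2.85 = 1.239 m³/s
w_4 = (14.9 − 10.1)/2 = 2.4 m; q_4 = 0.85 × 0.66 × 2.4 = 1.346 m³/s
w_5 = (20.5 − 12.8)/2 = 3.85 m; q_5 = 0.81 × 0.54 × 3.85 = 1.684 m³/s
w_6 = (22.4 − 14.9)/2 = 3.75 m; q_6 = 0.59 × 0.36 × 3.75 = 0.7965 m³/s
w_7 = (24.3 − 20.5)/2 = 1.9 m; q_7 = 0.65 × 0.35 × 1.9 = 0.4323 m³/s
w_8 = (26.3 − 22.4)/2 = 1.95 m; q_8 = 0.66 × 0.30 × 1.95 = 0.3861 m³/s
w_9 = (26.3 − 24.3)/2 = 1 m; q_9 = 0.23 × 0.10 × 1 = 0.02300 m³/s
Q = Σ qᵢ = 6.690 m³/s
= 6.690 × 3600 = 24080 m³/h

24100 m³/h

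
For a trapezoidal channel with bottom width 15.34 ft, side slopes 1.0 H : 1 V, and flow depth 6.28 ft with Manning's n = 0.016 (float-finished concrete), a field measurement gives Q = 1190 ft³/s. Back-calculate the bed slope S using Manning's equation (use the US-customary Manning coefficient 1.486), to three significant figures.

0.00136

A = (b + z·y)·y = (15.34 + 1.0×6.28)×6.28 = 135.8 ft²
P = b + 2y√(1+z²) = 15.34 + 2×6.28×√(1+1.0²) = 33.10 ft
R = A/P = 135.8/33.10 = 4.102 ft
S = (Q·n / (1.486·A·R^(2/3)))² = (1190×0.016 / (1.486×135.8×2.562))² = 0.001356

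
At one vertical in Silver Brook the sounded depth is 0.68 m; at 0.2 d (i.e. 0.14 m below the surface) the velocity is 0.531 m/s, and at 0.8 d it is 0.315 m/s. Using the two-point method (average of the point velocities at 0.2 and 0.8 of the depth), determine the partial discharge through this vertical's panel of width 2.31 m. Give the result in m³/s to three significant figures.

v̄ = (0.531 + 0.315) / 2 = 0.4230 m/s
q = v̄ × d × w = 0.4230 × 0.68 × 2.31 = 0.6644 m³/s

0.664 m³/s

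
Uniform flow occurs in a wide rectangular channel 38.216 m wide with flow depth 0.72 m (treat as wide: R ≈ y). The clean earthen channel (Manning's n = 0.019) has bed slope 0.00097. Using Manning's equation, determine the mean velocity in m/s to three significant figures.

1.32 m/s

A = b·y = 38.216 × 0.72 = 27.52 m²
Wide channel: R ≈ y = 0.72 m
Q = (1/n)·A·R^(2/3)·S^(1/2) = (1/0.019) × 27.52 × 0.7200^(2/3) × 0.00097^(1/2) = 36.23 m³/s
V = Q/A = 36.23/27.52 = 1.317 m/s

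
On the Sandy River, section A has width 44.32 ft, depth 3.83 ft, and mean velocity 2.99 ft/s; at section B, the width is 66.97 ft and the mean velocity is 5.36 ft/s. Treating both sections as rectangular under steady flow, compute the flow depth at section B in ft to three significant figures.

Q = A₁V₁ = (44.32×3.83) × 2.99 = 507.5 ft³/s
d₂ = Q/(b₂ V₂) = 507.5/(66.97×5.36) = 1.414 ft

1.41 ft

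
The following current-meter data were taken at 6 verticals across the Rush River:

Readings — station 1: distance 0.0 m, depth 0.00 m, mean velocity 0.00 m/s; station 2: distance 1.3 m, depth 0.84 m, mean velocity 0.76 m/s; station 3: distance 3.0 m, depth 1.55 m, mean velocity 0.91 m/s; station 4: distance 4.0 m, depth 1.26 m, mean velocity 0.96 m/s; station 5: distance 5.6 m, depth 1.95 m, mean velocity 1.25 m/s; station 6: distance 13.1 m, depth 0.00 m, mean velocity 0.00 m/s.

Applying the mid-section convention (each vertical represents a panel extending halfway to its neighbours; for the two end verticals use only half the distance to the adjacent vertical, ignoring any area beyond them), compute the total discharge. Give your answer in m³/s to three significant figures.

15.5 m³/s

w_2 = (3.0 − 0.0)/2 = 1.5 m; q_2 = 0.76 × 0.84 × 1.5 = 0.9576 m³/s
w_3 = (4.0 − 1.3)/2 = 1.35 m; q_3 = 0.91 × 1.55 × 1.35 = 1.904 m³/s
w_4 = (5.6 − 3.0)/2 = 1.3 m; q_4 = 0.96 × 1.26 × 1.3 = 1.572 m³/s
w_5 = (13.1 − 4.0)/2 = 4.55 m; q_5 = 1.25 × 1.95 × 4.55 = 11.09 m³/s
Stations 1, 6 contribute zero (depth or velocity is 0).
Q = Σ qᵢ = 15.52 m³/s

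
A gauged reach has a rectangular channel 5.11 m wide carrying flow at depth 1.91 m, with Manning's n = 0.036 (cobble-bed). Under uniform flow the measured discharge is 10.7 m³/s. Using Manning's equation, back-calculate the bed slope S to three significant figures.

A = b·y = 5.11 × 1.91 = 9.760 m²
P = b + 2y = 5.11 + 2×1.91 = 8.930 m
R = A/P = 9.760/8.930 = 1.093 m
S = (Q·n / (1·A·R^(2/3)))² = (10.7×0.036 / (1×9.760×1.061))² = 0.001384

0.00138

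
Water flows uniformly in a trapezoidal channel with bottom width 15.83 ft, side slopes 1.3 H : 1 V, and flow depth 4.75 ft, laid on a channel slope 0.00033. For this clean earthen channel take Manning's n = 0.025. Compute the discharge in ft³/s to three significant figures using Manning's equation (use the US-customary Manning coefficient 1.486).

252 ft³/s

A = (b + z·y)·y = (15.83 + 1.3×4.75)×4.75 = 104.5 ft²
P = b + 2y√(1+z²) = 15.83 + 2×4.75×√(1+1.3²) = 31.41 ft
R = A/P = 104.5/31.41 = 3.328 ft
Q = (1.486/n)·A·R^(2/3)·S^(1/2) = (1.486/0.025) × 104.5 × 3.328^(2/3) × 0.00033^(1/2) = 251.6 ft³/s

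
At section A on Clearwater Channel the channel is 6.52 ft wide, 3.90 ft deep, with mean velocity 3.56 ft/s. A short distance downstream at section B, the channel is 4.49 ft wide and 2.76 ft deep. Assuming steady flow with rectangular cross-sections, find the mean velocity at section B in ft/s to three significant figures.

Q = A₁V₁ = (6.52×3.90) × 3.56 = 90.52 ft³/s
A₂ = 4.49 × 2.76 = 12.39 ft²
V₂ = Q/A₂ = 90.52/12.39 = 7.305 ft/s

7.30 ft/s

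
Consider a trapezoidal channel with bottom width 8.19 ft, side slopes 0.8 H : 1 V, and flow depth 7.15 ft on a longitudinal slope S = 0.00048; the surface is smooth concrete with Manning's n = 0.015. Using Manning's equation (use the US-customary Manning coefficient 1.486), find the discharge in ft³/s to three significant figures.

A = (b + z·y)·y = (8.19 + 0.8×7.15)×7.15 = 99.46 ft²
P = b + 2y√(1+z²) = 8.19 + 2×7.15×√(1+0.8²) = 26.50 ft
R = A/P = 99.46/26.50 = 3.753 ft
Q = (1.486/n)·A·R^(2/3)·S^(1/2) = (1.486/0.015) × 99.46 × 3.753^(2/3) × 0.00048^(1/2) = 521.3 ft³/s

521 ft³/s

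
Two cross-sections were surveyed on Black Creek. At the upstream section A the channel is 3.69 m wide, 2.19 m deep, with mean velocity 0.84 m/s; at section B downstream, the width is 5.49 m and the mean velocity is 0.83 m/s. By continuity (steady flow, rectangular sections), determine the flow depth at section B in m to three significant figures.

Q = A₁V₁ = (3.69×2.19) × 0.84 = 6.788 m³/s
d₂ = Q/(b₂ V₂) = 6.788/(5.49×0.83) = 1.490 m

1.49 m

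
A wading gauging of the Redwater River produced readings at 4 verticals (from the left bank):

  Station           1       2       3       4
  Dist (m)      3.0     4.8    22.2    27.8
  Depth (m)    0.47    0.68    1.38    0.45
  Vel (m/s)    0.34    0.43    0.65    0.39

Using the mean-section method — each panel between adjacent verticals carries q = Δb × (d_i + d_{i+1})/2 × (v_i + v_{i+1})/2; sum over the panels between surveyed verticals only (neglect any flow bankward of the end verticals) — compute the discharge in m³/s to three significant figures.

Panel 1-2: Δb = 1.8 m, d̄ = (0.47+0.68)/2 = 0.575, v̄ = (0.34+0.43)/2 = 0.385 → q = 1.8×0.575×0.385 = 0.3985 m³/s
Panel 2-3: Δb = 17.4 m, d̄ = (0.68+1.38)/2 = 1.03, v̄ = (0.43+0.65)/2 = 0.54 → q = 17.4×1.03×0.54 = 9.678 m³/s
Panel 3-4: Δb = 5.6 m, d̄ = (1.38+0.45)/2 = 0.915, v̄ = (0.65+0.39)/2 = 0.52 → q = 5.6×0.915×0.52 = 2.664 m³/s
Q = Σ q = 12.74 m³/s

12.7 m³/s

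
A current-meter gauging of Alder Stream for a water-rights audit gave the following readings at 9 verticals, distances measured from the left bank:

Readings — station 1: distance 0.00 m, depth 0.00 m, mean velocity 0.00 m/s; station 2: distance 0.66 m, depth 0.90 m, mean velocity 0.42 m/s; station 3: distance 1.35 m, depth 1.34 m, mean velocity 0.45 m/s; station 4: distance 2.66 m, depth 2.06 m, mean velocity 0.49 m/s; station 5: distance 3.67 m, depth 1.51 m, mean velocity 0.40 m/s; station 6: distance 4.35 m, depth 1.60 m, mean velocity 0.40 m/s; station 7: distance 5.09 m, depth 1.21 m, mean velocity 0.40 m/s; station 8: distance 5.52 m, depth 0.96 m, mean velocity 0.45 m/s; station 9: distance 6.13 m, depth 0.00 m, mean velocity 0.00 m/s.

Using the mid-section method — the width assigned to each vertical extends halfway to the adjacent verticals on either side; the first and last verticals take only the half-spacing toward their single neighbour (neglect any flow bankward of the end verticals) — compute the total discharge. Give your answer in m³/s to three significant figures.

w_2 = (1.35 − 0.00)/2 = 0.675 m; q_2 = 0.42 × 0.90 × 0.675 = 0.2552 m³/s
w_3 = (2.66 − 0.66)/2 = 1 m; q_3 = 0.45 × 1.34 × 1 = 0.6030 m³/s
w_4 = (3.67 − 1.35)/2 = 1.16 m; q_4 = 0.49 × 2.06 × 1.16 = 1.171 m³/s
w_5 = (4.35 − 2.66)/2 = 0.845 m; q_5 = 0.40 × 1.51 × 0.845 = 0.5104 m³/s
w_6 = (5.09 − 3.67)/2 = 0.71 m; q_6 = 0.40 × 1.60 × 0.71 = 0.4544 m³/s
w_7 = (5.52 − 4.35)/2 = 0.585 m; q_7 = 0.40 × 1.21 × 0.585 = 0.2831 m³/s
w_8 = (6.13 − 5.09)/2 = 0.52 m; q_8 = 0.45 × 0.96 × 0.52 = 0.2246 m³/s
Stations 1, 9 contribute zero (depth or velocity is 0).
Q = Σ qᵢ = 3.502 m³/s

3.50 m³/s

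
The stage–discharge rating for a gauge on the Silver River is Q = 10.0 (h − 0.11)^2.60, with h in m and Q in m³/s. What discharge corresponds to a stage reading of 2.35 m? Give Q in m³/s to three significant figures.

Q = 10.0 × (2.35 − 0.11)^2.60 = 10.0 × 2.24^2.60 = 81.40 m³/s

81.4 m³/s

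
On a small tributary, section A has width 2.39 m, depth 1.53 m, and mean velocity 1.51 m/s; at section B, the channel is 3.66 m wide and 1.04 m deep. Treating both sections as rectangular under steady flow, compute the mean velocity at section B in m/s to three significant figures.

Q = A₁V₁ = (2.39×1.53) × 1.51 = 5.522 m³/s
A₂ = 3.66 × 1.04 = 3.806 m²
V₂ = Q/A₂ = 5.522/3.806 = 1.451 m/s

1.45 m/s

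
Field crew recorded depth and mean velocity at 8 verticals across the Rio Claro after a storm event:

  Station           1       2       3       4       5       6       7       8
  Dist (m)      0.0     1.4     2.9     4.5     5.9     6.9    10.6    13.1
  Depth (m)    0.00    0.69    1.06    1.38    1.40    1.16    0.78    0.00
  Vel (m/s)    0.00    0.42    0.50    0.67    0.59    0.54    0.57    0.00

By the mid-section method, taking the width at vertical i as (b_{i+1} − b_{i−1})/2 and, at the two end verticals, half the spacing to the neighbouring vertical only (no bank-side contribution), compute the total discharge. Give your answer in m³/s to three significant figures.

w_2 = (2.9 − 0.0)/2 = 1.45 m; q_2 = 0.42 × 0.69 × 1.45 = 0.4202 m³/s
w_3 = (4.5 − 1.4)/2 = 1.55 m; q_3 = 0.50 × 1.06 × 1.55 = 0.8215 m³/s
w_4 = (5.9 − 2.9)/2 = 1.5 m; q_4 = 0.67 × 1.38 × 1.5 = 1.387 m³/s
w_5 = (6.9 − 4.5)/2 = 1.2 m; q_5 = 0.59 × 1.40 × 1.2 = 0.9912 m³/s
w_6 = (10.6 − 5.9)/2 = 2.35 m; q_6 = 0.54 × 1.16 × 2.35 = 1.472 m³/s
w_7 = (13.1 − 6.9)/2 = 3.1 m; q_7 = 0.57 × 0.78 × 3.1 = 1.378 m³/s
Stations 1, 8 contribute zero (depth or velocity is 0).
Q = Σ qᵢ = 6.470 m³/s

6.47 m³/s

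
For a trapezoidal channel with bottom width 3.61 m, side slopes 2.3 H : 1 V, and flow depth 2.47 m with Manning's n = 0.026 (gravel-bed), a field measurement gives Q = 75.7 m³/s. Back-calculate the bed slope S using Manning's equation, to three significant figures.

A = (b + z·y)·y = (3.61 + 2.3×2.47)×2.47 = 22.95 m²
P = b + 2y√(1+z²) = 3.61 + 2×2.47×√(1+2.3²) = 16.00 m
R = A/P = 22.95/16.00 = 1.434 m
S = (Q·n / (1·A·R^(2/3)))² = (75.7×0.026 / (1×22.95×1.272))² = 0.004547

0.00455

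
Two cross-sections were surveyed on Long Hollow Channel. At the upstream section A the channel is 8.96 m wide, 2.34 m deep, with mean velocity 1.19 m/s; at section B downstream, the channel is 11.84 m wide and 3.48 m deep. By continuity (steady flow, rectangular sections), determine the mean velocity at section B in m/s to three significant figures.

Q = A₁V₁ = (8.96×2.34) × 1.19 = 24.95 m³/s
A₂ = 11.84 × 3.48 = 41.20 m²
V₂ = Q/A₂ = 24.95/41.20 = 0.6055 m/s

0.606 m/s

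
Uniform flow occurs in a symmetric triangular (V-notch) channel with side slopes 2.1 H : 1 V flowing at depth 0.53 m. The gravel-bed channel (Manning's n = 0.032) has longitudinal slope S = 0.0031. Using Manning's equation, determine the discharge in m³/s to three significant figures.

0.396 m³/s

A = z·y² = 2.1×0.53² = 0.5899 m²
P = 2y√(1+z²) = 2×0.53×√(1+2.1²) = 2.465 m
R = A/P = 0.5899/2.465 = 0.2393 m
Q = (1/n)·A·R^(2/3)·S^(1/2) = (1/0.032) × 0.5899 × 0.2393^(2/3) × 0.0031^(1/2) = 0.3956 m³/s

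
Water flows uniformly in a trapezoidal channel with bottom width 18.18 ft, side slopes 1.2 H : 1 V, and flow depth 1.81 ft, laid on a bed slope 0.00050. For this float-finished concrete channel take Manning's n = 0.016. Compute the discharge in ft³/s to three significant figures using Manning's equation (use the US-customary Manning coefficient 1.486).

102 ft³/s

A = (b + z·y)·y = (18.18 + 1.2×1.81)×1.81 = 36.84 ft²
P = b + 2y√(1+z²) = 18.18 + 2×1.81×√(1+1.2²) = 23.83 ft
R = A/P = 36.84/23.83 = 1.546 ft
Q = (1.486/n)·A·R^(2/3)·S^(1/2) = (1.486/0.016) × 36.84 × 1.546^(2/3) × 0.00050^(1/2) = 102.3 ft³/s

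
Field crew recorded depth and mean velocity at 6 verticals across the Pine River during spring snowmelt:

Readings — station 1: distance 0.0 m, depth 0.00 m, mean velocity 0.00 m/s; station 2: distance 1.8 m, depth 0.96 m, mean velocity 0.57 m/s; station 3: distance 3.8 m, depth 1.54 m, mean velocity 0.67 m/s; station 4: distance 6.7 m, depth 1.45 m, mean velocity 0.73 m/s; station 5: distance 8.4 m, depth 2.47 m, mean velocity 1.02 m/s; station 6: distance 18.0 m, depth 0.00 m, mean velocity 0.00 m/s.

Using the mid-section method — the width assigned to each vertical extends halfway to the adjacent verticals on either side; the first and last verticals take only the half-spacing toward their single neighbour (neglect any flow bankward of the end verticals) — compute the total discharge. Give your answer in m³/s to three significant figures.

w_2 = (3.8 − 0.0)/2 = 1.9 m; q_2 = 0.57 × 0.96 × 1.9 = 1.040 m³/s
w_3 = (6.7 − 1.8)/2 = 2.45 m; q_3 = 0.67 × 1.54 × 2.45 = 2.528 m³/s
w_4 = (8.4 − 3.8)/2 = 2.3 m; q_4 = 0.73 × 1.45 × 2.3 = 2.435 m³/s
w_5 = (18.0 − 6.7)/2 = 5.65 m; q_5 = 1.02 × 2.47 × 5.65 = 14.23 m³/s
Stations 1, 6 contribute zero (depth or velocity is 0).
Q = Σ qᵢ = 20.24 m³/s

20.2 m³/s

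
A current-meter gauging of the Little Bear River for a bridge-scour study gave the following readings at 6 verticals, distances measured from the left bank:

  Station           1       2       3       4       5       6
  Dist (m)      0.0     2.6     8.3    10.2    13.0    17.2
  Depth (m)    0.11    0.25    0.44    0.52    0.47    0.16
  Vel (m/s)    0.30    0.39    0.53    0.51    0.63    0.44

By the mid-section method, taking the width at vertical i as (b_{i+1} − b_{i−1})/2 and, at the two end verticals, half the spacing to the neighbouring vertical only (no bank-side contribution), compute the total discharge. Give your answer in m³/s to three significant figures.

3.14 m³/s

w_1 = (2.6 − 0.0)/2 = 1.3 m; q_1 = 0.30 × 0.11 × 1.3 = 0.04290 m³/s
w_2 = (8.3 − 0.0)/2 = 4.15 m; q_2 = 0.39 × 0.25 × 4.15 = 0.4046 m³/s
w_3 = (10.2 − 2.6)/2 = 3.8 m; q_3 = 0.53 × 0.44 × 3.8 = 0.8862 m³/s
w_4 = (13.0 − 8.3)/2 = 2.35 m; q_4 = 0.51 × 0.52 × 2.35 = 0.6232 m³/s
w_5 = (17.2 − 10.2)/2 = 3.5 m; q_5 = 0.63 × 0.47 × 3.5 = 1.036 m³/s
w_6 = (17.2 − 13.0)/2 = 2.1 m; q_6 = 0.44 × 0.16 × 2.1 = 0.1478 m³/s
Q = Σ qᵢ = 3.141 m³/s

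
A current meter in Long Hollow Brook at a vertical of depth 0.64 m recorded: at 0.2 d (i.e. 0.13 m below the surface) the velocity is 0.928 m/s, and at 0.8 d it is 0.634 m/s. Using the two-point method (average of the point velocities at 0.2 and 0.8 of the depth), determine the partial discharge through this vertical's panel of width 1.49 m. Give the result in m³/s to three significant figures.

0.745 m³/s

v̄ = (0.928 + 0.634) / 2 = 0.7810 m/s
q = v̄ × d × w = 0.7810 × 0.64 × 1.49 = 0.7448 m³/s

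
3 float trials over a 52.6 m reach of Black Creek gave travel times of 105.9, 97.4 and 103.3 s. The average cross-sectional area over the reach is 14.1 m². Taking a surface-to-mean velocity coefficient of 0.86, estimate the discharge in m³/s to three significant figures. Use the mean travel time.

t̄ = (105.9 + 97.4 + 103.3) / 3 = 102.2 s
v_surface = L / t̄ = 52.6 / 102.2 = 0.5147 m/s
v_mean = 0.86 × 0.5147 = 0.4426 m/s
Q = A × v_mean = 14.1 × 0.4426 = 6.241 m³/s

6.24 m³/s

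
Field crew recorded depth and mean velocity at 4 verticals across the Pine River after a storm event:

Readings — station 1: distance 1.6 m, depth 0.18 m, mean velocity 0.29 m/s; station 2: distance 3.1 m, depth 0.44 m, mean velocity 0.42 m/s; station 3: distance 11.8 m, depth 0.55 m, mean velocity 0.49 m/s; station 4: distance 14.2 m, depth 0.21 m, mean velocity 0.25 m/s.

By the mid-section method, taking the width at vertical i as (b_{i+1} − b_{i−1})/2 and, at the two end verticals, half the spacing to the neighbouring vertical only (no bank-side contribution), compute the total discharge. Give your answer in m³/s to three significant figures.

w_1 = (3.1 − 1.6)/2 = 0.75 m; q_1 = 0.29 × 0.18 × 0.75 = 0.03915 m³/s
w_2 = (11.8 − 1.6)/2 = 5.1 m; q_2 = 0.42 × 0.44 × 5.1 = 0.9425 m³/s
w_3 = (14.2 − 3.1)/2 = 5.55 m; q_3 = 0.49 × 0.55 × 5.55 = 1.496 m³/s
w_4 = (14.2 − 11.8)/2 = 1.2 m; q_4 = 0.25 × 0.21 × 1.2 = 0.06300 m³/s
Q = Σ qᵢ = 2.540 m³/s

2.54 m³/s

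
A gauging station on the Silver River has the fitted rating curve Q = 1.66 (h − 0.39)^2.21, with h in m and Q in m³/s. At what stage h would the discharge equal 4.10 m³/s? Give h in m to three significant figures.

h − h₀ = (Q/C)^(1/b) = (4.10/1.66)^(1/2.21) = 1.506 m
h = 0.39 + 1.506 = 1.896 m

1.90 m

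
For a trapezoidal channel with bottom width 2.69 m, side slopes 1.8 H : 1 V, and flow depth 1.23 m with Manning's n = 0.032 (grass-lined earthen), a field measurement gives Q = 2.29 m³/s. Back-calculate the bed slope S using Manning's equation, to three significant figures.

A = (b + z·y)·y = (2.69 + 1.8×1.23)×1.23 = 6.032 m²
P = b + 2y√(1+z²) = 2.69 + 2×1.23×√(1+1.8²) = 7.755 m
R = A/P = 6.032/7.755 = 0.7778 m
S = (Q·n / (1·A·R^(2/3)))² = (2.29×0.032 / (1×6.032×0.8457))² = 0.0002063

0.000206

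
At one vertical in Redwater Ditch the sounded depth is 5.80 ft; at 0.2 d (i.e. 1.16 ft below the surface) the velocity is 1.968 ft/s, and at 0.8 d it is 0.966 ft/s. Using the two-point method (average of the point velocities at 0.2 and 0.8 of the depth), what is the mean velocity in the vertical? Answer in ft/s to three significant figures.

1.47 ft/s

v̄ = (1.968 + 0.966) / 2 = 1.467 ft/s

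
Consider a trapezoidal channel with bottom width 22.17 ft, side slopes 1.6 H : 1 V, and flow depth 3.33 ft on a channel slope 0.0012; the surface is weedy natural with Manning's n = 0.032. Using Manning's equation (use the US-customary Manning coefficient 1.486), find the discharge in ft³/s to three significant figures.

281 ft³/s

A = (b + z·y)·y = (22.17 + 1.6×3.33)×3.33 = 91.57 ft²
P = b + 2y√(1+z²) = 22.17 + 2×3.33×√(1+1.6²) = 34.74 ft
R = A/P = 91.57/34.74 = 2.636 ft
Q = (1.486/n)·A·R^(2/3)·S^(1/2) = (1.486/0.032) × 91.57 × 2.636^(2/3) × 0.0012^(1/2) = 281.1 ft³/s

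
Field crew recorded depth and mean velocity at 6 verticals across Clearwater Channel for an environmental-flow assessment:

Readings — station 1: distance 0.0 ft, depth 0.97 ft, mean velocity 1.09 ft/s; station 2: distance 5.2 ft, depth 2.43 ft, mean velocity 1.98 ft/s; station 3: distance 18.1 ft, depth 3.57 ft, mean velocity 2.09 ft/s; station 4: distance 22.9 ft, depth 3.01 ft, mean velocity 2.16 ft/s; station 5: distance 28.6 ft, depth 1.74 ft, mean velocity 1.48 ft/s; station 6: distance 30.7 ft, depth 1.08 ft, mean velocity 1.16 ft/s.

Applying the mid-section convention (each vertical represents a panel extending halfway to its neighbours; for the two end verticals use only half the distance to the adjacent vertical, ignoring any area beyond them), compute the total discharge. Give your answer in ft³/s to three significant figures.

158 ft³/s

w_1 = (5.2 − 0.0)/2 = 2.6 ft; q_1 = 1.09 × 0.97 × 2.6 = 2.749 ft³/s
w_2 = (18.1 − 0.0)/2 = 9.05 ft; q_2 = 1.98 × 2.43 × 9.05 = 43.54 ft³/s
w_3 = (22.9 − 5.2)/2 = 8.85 ft; q_3 = 2.09 × 3.57 × 8.85 = 66.03 ft³/s
w_4 = (28.6 − 18.1)/2 = 5.25 ft; q_4 = 2.16 × 3.01 × 5.25 = 34.13 ft³/s
w_5 = (30.7 − 22.9)/2 = 3.9 ft; q_5 = 1.48 × 1.74 × 3.9 = 10.04 ft³/s
w_6 = (30.7 − 28.6)/2 = 1.05 ft; q_6 = 1.16 × 1.08 × 1.05 = 1.315 ft³/s
Q = Σ qᵢ = 157.8 ft³/s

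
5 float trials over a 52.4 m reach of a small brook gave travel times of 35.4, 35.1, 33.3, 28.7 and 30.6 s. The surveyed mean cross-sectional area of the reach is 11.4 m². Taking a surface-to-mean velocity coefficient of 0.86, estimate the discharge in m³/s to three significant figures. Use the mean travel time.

t̄ = (35.4 + 35.1 + 33.3 + 28.7 + 30.6) / 5 = 32.62 s
v_surface = L / t̄ = 52.4 / 32.62 = 1.606 m/s
v_mean = 0.86 × 1.606 = 1.381 m/s
Q = A × v_mean = 11.4 × 1.381 = 15.75 m³/s

15.7 m³/s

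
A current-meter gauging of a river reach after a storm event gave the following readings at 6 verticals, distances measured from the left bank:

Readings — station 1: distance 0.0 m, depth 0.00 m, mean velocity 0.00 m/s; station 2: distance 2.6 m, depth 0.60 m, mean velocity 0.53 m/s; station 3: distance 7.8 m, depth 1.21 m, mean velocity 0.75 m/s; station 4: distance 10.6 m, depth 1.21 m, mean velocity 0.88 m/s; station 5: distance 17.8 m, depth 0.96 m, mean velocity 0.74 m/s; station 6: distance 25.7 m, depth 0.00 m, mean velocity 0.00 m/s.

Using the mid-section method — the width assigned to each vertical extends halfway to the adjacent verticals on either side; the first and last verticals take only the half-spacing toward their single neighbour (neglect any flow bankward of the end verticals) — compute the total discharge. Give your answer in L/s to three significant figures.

15600 L/s

w_2 = (7.8 − 0.0)/2 = 3.9 m; q_2 = 0.53 × 0.60 × 3.9 = 1.240 m³/s
w_3 = (10.6 − 2.6)/2 = 4 m; q_3 = 0.75 × 1.21 × 4 = 3.630 m³/s
w_4 = (17.8 − 7.8)/2 = 5 m; q_4 = 0.88 × 1.21 × 5 = 5.324 m³/s
w_5 = (25.7 − 10.6)/2 = 7.55 m; q_5 = 0.74 × 0.96 × 7.55 = 5.364 m³/s
Stations 1, 6 contribute zero (depth or velocity is 0).
Q = Σ qᵢ = 15.56 m³/s
= 15.56 × 1000 = 15560 L/s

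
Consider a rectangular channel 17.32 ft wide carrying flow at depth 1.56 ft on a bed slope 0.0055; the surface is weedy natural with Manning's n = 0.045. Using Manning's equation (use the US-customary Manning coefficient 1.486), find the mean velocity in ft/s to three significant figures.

A = b·y = 17.32 × 1.56 = 27.02 ft²
P = b + 2y = 17.32 + 2×1.56 = 20.44 ft
R = A/P = 27.02/20.44 = 1.322 ft
Q = (1.486/n)·A·R^(2/3)·S^(1/2) = (1.486/0.045) × 27.02 × 1.322^(2/3) × 0.0055^(1/2) = 79.70 ft³/s
V = Q/A = 79.70/27.02 = 2.950 ft/s

2.95 ft/s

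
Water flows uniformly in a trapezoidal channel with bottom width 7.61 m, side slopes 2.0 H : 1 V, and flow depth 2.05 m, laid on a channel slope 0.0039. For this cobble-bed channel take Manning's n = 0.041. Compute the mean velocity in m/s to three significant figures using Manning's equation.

1.93 m/s

A = (b + z·y)·y = (7.61 + 2.0×2.05)×2.05 = 24.01 m²
P = b + 2y√(1+z²) = 7.61 + 2×2.05×√(1+2.0²) = 16.78 m
R = A/P = 24.01/16.78 = 1.431 m
Q = (1/n)·A·R^(2/3)·S^(1/2) = (1/0.041) × 24.01 × 1.431^(2/3) × 0.0039^(1/2) = 46.43 m³/s
V = Q/A = 46.43/24.01 = 1.934 m/s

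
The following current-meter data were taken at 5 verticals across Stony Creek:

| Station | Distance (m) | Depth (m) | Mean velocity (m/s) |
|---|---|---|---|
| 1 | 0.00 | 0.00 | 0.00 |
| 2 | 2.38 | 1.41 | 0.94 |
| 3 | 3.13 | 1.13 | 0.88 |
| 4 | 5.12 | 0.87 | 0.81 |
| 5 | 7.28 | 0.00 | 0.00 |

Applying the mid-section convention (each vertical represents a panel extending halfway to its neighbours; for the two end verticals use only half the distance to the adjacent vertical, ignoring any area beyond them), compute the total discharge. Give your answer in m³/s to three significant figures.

4.90 m³/s

w_2 = (3.13 − 0.00)/2 = 1.565 m; q_2 = 0.94 × 1.41 × 1.565 = 2.074 m³/s
w_3 = (5.12 − 2.38)/2 = 1.37 m; q_3 = 0.88 × 1.13 × 1.37 = 1.362 m³/s
w_4 = (7.28 − 3.13)/2 = 2.075 m; q_4 = 0.81 × 0.87 × 2.075 = 1.462 m³/s
Stations 1, 5 contribute zero (depth or velocity is 0).
Q = Σ qᵢ = 4.899 m³/s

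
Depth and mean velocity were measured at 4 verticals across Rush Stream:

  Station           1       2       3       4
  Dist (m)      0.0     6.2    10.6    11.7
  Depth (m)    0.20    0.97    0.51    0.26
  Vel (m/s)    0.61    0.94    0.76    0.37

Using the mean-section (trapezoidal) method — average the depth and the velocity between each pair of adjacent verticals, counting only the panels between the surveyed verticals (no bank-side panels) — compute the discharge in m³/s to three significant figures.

5.82 m³/s

Panel 1-2: Δb = 6.2 m, d̄ = (0.20+0.97)/2 = 0.585, v̄ = (0.61+0.94)/2 = 0.775 → q = 6.2×0.585×0.775 = 2.811 m³/s
Panel 2-3: Δb = 4.4 m, d̄ = (0.97+0.51)/2 = 0.74, v̄ = (0.94+0.76)/2 = 0.85 → q = 4.4×0.74×0.85 = 2.768 m³/s
Panel 3-4: Δb = 1.1 m, d̄ = (0.51+0.26)/2 = 0.385, v̄ = (0.76+0.37)/2 = 0.565 → q = 1.1×0.385×0.565 = 0.2393 m³/s
Q = Σ q = 5.818 m³/s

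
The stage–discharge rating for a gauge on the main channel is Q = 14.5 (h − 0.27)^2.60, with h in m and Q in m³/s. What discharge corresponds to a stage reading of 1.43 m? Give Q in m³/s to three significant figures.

21.3 m³/s

Q = 14.5 × (1.43 − 0.27)^2.60 = 14.5 × 1.16^2.60 = 21.33 m³/s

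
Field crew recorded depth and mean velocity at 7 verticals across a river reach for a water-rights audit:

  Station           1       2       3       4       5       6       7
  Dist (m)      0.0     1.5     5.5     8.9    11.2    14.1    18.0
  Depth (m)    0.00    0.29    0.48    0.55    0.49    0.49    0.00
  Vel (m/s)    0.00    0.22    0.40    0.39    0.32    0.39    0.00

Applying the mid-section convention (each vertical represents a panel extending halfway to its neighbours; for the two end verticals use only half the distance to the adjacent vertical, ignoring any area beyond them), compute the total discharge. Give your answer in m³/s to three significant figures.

w_2 = (5.5 − 0.0)/2 = 2.75 m; q_2 = 0.22 × 0.29 × 2.75 = 0.1755 m³/s
w_3 = (8.9 − 1.5)/2 = 3.7 m; q_3 = 0.40 × 0.48 × 3.7 = 0.7104 m³/s
w_4 = (11.2 − 5.5)/2 = 2.85 m; q_4 = 0.39 × 0.55 × 2.85 = 0.6113 m³/s
w_5 = (14.1 − 8.9)/2 = 2.6 m; q_5 = 0.32 × 0.49 × 2.6 = 0.4077 m³/s
w_6 = (18.0 − 11.2)/2 = 3.4 m; q_6 = 0.39 × 0.49 × 3.4 = 0.6497 m³/s
Stations 1, 7 contribute zero (depth or velocity is 0).
Q = Σ qᵢ = 2.555 m³/s

2.55 m³/s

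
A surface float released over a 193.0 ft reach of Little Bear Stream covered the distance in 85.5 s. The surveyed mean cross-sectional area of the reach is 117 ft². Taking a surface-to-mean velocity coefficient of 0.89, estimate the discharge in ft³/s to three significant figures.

v_surface = L / t̄ = 193.0 / 85.5 = 2.257 ft/s
v_mean = 0.89 × 2.257 = 2.009 ft/s
Q = A × v_mean = 117 × 2.009 = 235.1 ft³/s

235 ft³/s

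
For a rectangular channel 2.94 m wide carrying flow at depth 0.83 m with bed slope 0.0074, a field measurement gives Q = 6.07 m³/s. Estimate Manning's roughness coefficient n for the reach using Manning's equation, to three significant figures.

0.0227

A = b·y = 2.94 × 0.83 = 2.440 m²
P = b + 2y = 2.94 + 2×0.83 = 4.600 m
R = A/P = 2.440/4.600 = 0.5305 m
n = (1/Q)·A·R^(2/3)·S^(1/2) = (1/6.07) × 2.440 × 0.6553 × 0.08602 = 0.02266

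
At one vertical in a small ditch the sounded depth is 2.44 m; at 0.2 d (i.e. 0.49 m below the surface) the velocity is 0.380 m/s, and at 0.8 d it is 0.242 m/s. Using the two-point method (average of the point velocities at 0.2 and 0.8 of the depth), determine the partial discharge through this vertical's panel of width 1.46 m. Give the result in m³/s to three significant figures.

1.11 m³/s

v̄ = (0.380 + 0.242) / 2 = 0.3110 m/s
q = v̄ × d × w = 0.3110 × 2.44 × 1.46 = 1.108 m³/s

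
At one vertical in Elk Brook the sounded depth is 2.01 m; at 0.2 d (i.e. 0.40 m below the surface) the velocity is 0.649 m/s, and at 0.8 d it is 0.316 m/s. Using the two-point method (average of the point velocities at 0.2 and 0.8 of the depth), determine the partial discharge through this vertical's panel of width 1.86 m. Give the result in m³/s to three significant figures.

v̄ = (0.649 + 0.316) / 2 = 0.4825 m/s
q = v̄ × d × w = 0.4825 × 2.01 × 1.86 = 1.804 m³/s

1.80 m³/s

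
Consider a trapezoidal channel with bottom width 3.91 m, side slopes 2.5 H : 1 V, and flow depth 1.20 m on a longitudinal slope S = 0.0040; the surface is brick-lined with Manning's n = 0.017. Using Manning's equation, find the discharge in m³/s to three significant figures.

A = (b + z·y)·y = (3.91 + 2.5×1.20)×1.20 = 8.292 m²
P = b + 2y√(1+z²) = 3.91 + 2×1.20×√(1+2.5²) = 10.37 m
R = A/P = 8.292/10.37 = 0.7994 m
Q = (1/n)·A·R^(2/3)·S^(1/2) = (1/0.017) × 8.292 × 0.7994^(2/3) × 0.0040^(1/2) = 26.57 m³/s

26.6 m³/s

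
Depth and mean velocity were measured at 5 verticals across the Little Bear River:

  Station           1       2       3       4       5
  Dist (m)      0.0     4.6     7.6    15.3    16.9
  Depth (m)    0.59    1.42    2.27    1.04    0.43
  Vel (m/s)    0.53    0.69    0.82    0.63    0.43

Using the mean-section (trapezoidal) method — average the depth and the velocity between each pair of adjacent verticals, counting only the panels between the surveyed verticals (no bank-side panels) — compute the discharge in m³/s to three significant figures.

16.9 m³/s

Panel 1-2: Δb = 4.6 m, d̄ = (0.59+1.42)/2 = 1.005, v̄ = (0.53+0.69)/2 = 0.61 → q = 4.6×1.005×0.61 = 2.820 m³/s
Panel 2-3: Δb = 3 m, d̄ = (1.42+2.27)/2 = 1.845, v̄ = (0.69+0.82)/2 = 0.755 → q = 3×1.845×0.755 = 4.179 m³/s
Panel 3-4: Δb = 7.7 m, d̄ = (2.27+1.04)/2 = 1.655, v̄ = (0.82+0.63)/2 = 0.725 → q = 7.7×1.655×0.725 = 9.239 m³/s
Panel 4-5: Δb = 1.6 m, d̄ = (1.04+0.43)/2 = 0.735, v̄ = (0.63+0.43)/2 = 0.53 → q = 1.6×0.735×0.53 = 0.6233 m³/s
Q = Σ q = 16.86 m³/s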